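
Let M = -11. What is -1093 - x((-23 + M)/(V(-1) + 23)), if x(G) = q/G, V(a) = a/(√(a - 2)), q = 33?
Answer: -36403/34 + 11*I*√3/34 ≈ -1070.7 + 0.56037*I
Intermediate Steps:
V(a) = a/√(-2 + a) (V(a) = a/(√(-2 + a)) = a/√(-2 + a))
x(G) = 33/G
-1093 - x((-23 + M)/(V(-1) + 23)) = -1093 - 33/((-23 - 11)/(-1/√(-2 - 1) + 23)) = -1093 - 33/((-34/(-1/√(-3) + 23))) = -1093 - 33/((-34/(-(-1)*I*√3/3 + 23))) = -1093 - 33/((-34/(I*√3/3 + 23))) = -1093 - 33/((-34/(23 + I*√3/3))) = -1093 - 33*(-23/34 - I*√3/102) = -1093 - (-759/34 - 11*I*√3/34) = -1093 + (759/34 + 11*I*√3/34) = -36403/34 + 11*I*√3/34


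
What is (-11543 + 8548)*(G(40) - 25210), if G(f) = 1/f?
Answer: 604031001/8 ≈ 7.5504e+7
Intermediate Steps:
(-11543 + 8548)*(G(40) - 25210) = (-11543 + 8548)*(1/40 - 25210) = -2995*(1/40 - 25210) = -2995*(-1008399/40) = 604031001/8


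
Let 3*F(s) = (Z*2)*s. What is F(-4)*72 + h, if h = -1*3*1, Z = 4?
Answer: -771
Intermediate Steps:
h = -3 (h = -3*1 = -3)
F(s) = 8*s/3 (F(s) = ((4*2)*s)/3 = (8*s)/3 = 8*s/3)
F(-4)*72 + h = ((8/3)*(-4))*72 - 3 = -32/3*72 - 3 = -768 - 3 = -771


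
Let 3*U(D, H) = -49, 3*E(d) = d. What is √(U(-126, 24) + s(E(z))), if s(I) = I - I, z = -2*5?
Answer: 7*I*√3/3 ≈ 4.0415*I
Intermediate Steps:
z = -10
E(d) = d/3
U(D, H) = -49/3 (U(D, H) = (⅓)*(-49) = -49/3)
s(I) = 0
√(U(-126, 24) + s(E(z))) = √(-49/3 + 0) = √(-49/3) = 7*I*√3/3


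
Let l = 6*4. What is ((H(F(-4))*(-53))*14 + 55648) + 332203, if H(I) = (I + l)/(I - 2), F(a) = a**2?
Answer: 385731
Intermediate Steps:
l = 24
H(I) = (24 + I)/(-2 + I) (H(I) = (I + 24)/(I - 2) = (24 + I)/(-2 + I))
((H(F(-4))*(-53))*14 + 55648) + 332203 = ((((24 + (-4)**2)/(-2 + (-4)**2))*(-53))*14 + 55648) + 332203 = ((((24 + 16)/(-2 + 16))*(-53))*14 + 55648) + 332203 = (((40/14)*(-53))*14 + 55648) + 332203 = ((((1/14)*40)*(-53))*14 + 55648) + 332203 = (((20/7)*(-53))*14 + 55648) + 332203 = (-1060/7*14 + 55648) + 332203 = (-2120 + 55648) + 332203 = 53528 + 332203 = 385731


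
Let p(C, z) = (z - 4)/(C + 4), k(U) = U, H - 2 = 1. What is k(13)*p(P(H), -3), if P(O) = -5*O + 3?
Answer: 91/8 ≈ 11.375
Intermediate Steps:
H = 3 (H = 2 + 1 = 3)
P(O) = 3 - 5*O
p(C, z) = (-4 + z)/(4 + C)
k(13)*p(P(H), -3) = 13*((-4 - 3)/(4 + (3 - 5*3))) = 13*(-7/(4 + (3 - 15))) = 13*(-7/(4 - 12)) = 13*(-7/(-8)) = 13*(-1/8*(-7)) = 13*(7/8) = 91/8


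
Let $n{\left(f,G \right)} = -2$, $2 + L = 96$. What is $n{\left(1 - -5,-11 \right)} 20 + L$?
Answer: $54$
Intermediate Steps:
$L = 94$ ($L = -2 + 96 = 94$)
$n{\left(1 - -5,-11 \right)} 20 + L = \left(-2\right) 20 + 94 = -40 + 94 = 54$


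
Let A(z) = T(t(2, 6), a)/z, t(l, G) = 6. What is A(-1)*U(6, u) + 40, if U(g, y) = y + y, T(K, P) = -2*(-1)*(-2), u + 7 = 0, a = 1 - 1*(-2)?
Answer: -16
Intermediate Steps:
a = 3 (a = 1 + 2 = 3)
u = -7 (u = -7 + 0 = -7)
T(K, P) = -4 (T(K, P) = 2*(-2) = -4)
U(g, y) = 2*y
A(z) = -4/z
A(-1)*U(6, u) + 40 = (-4/(-1))*(2*(-7)) + 40 = -4*(-1)*(-14) + 40 = 4*(-14) + 40 = -56 + 40 = -16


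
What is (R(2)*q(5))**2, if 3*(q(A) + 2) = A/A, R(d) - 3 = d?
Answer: 625/9 ≈ 69.444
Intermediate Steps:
R(d) = 3 + d
q(A) = -5/3 (q(A) = -2 + (A/A)/3 = -2 + (1/3)*1 = -2 + 1/3 = -5/3)
(R(2)*q(5))**2 = ((3 + 2)*(-5/3))**2 = (5*(-5/3))**2 = (-25/3)**2 = 625/9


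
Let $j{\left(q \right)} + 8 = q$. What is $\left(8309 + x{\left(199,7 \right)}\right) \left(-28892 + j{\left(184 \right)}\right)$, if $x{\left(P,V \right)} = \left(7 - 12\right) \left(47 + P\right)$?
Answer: $-203280564$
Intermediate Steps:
$j{\left(q \right)} = -8 + q$
$x{\left(P,V \right)} = -235 - 5 P$ ($x{\left(P,V \right)} = - 5 \left(47 + P\right) = -235 - 5 P$)
$\left(8309 + x{\left(199,7 \right)}\right) \left(-28892 + j{\left(184 \right)}\right) = \left(8309 - 1230\right) \left(-28892 + \left(-8 + 184\right)\right) = \left(8309 - 1230\right) \left(-28892 + 176\right) = \left(8309 - 1230\right) \left(-28716\right) = 7079 \left(-28716\right) = -203280564$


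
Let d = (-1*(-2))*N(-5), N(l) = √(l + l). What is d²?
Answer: -40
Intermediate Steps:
N(l) = √2*√l (N(l) = √(2*l) = √2*√l)
d = 2*I*√10 (d = (-1*(-2))*(√2*√(-5)) = 2*(√2*(I*√5)) = 2*(I*√10) = 2*I*√10 ≈ 6.3246*I)
d² = (2*I*√10)² = -40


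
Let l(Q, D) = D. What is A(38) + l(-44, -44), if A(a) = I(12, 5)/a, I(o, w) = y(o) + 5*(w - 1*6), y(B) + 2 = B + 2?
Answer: -1665/38 ≈ -43.816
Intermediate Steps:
y(B) = B (y(B) = -2 + (B + 2) = -2 + (2 + B) = B)
I(o, w) = -30 + o + 5*w (I(o, w) = o + 5*(w - 1*6) = o + 5*(w - 6) = o + 5*(-6 + w) = o + (-30 + 5*w) = -30 + o + 5*w)
A(a) = 7/a (A(a) = (-30 + 12 + 5*5)/a = (-30 + 12 + 25)/a = 7/a)
A(38) + l(-44, -44) = 7/38 - 44 = -1665/38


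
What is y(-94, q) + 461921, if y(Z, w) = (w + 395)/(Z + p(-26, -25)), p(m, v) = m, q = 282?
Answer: 55429843/120 ≈ 4.6192e+5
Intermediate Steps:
y(Z, w) = (395 + w)/(-26 + Z) (y(Z, w) = (w + 395)/(Z - 26) = (395 + w)/(-26 + Z))
y(-94, q) + 461921 = (395 + 282)/(-26 - 94) + 461921 = 677/(-120) + 461921 = -1/120*677 + 461921 = -677/120 + 461921 = 55429843/120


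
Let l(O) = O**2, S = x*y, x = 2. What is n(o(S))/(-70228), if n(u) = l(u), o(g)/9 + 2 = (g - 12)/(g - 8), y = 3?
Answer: -81/70228 ≈ -0.0011534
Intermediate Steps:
S = 6 (S = 2*3 = 6)
o(g) = -18 + 9*(-12 + g)/(-8 + g) (o(g) = -18 + 9*((g - 12)/(g - 8)) = -18 + 9*((-12 + g)/(-8 + g)) = -18 + 9*(-12 + g)/(-8 + g))
n(u) = u**2
n(o(S))/(-70228) = (9*(4 - 1*6)/(-8 + 6))**2/(-70228) = (9*(4 - 6)/(-2))**2*(-1/70228) = (9*(-1/2)*(-2))**2*(-1/70228) = 9**2*(-1/70228) = 81*(-1/70228) = -81/70228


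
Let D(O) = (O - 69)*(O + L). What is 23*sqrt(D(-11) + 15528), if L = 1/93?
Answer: 46*sqrt(35476338)/93 ≈ 2946.1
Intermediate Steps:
L = 1/93 ≈ 0.010753
D(O) = (-69 + O)*(1/93 + O) (D(O) = (O - 69)*(O + 1/93) = (-69 + O)*(1/93 + O))
23*sqrt(D(-11) + 15528) = 23*sqrt((-23/31 + (-11)**2 - 6416/93*(-11)) + 15528) = 23*sqrt((-23/31 + 121 + 70576/93) + 15528) = 23*sqrt(81760/93 + 15528) = 23*sqrt(1525864/93) = 23*(2*sqrt(35476338)/93) = 46*sqrt(35476338)/93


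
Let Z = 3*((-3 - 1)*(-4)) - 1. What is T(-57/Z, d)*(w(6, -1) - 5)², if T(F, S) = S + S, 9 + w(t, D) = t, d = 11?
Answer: 1408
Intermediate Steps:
w(t, D) = -9 + t
Z = 47 (Z = 3*(-4*(-4)) - 1 = 3*16 - 1 = 48 - 1 = 47)
T(F, S) = 2*S
T(-57/Z, d)*(w(6, -1) - 5)² = (2*11)*((-9 + 6) - 5)² = 22*(-3 - 5)² = 22*(-8)² = 22*64 = 1408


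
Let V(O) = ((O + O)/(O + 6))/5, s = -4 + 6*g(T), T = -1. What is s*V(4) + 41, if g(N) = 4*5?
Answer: 1489/25 ≈ 59.560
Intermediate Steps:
g(N) = 20
s = 116 (s = -4 + 6*20 = -4 + 120 = 116)
V(O) = 2*O/(5*(6 + O)) (V(O) = ((2*O)/(6 + O))*(1/5) = (2*O/(6 + O))*(1/5) = 2*O/(5*(6 + O)))
s*V(4) + 41 = 116*((2/5)*4/(6 + 4)) + 41 = 116*((2/5)*4/10) + 41 = 116*((2/5)*4*(1/10)) + 41 = 116*(4/25) + 41 = 464/25 + 41 = 1489/25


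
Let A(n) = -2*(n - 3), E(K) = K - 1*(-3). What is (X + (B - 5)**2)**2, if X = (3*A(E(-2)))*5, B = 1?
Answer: 5776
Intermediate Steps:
E(K) = 3 + K (E(K) = K + 3 = 3 + K)
A(n) = 6 - 2*n (A(n) = -2*(-3 + n) = 6 - 2*n)
X = 60 (X = (3*(6 - 2*(3 - 2)))*5 = (3*(6 - 2*1))*5 = (3*(6 - 2))*5 = (3*4)*5 = 12*5 = 60)
(X + (B - 5)**2)**2 = (60 + (1 - 5)**2)**2 = (60 + (-4)**2)**2 = (60 + 16)**2 = 76**2 = 5776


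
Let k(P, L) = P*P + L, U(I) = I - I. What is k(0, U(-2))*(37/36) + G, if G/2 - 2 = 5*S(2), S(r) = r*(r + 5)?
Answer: 144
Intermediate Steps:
S(r) = r*(5 + r)
U(I) = 0
k(P, L) = L + P² (k(P, L) = P² + L = L + P²)
G = 144 (G = 4 + 2*(5*(2*(5 + 2))) = 4 + 2*(5*(2*7)) = 4 + 2*(5*14) = 4 + 2*70 = 4 + 140 = 144)
k(0, U(-2))*(37/36) + G = (0 + 0²)*(37/36) + 144 = (0 + 0)*(37*(1/36)) + 144 = 0*(37/36) + 144 = 0 + 144 = 144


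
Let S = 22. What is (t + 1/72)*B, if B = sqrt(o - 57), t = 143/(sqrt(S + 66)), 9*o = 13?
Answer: 5*I*(sqrt(5) + 234*sqrt(110))/108 ≈ 113.72*I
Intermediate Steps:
o = 13/9 (o = (1/9)*13 = 13/9 ≈ 1.4444)
t = 13*sqrt(22)/4 (t = 143/(sqrt(22 + 66)) = 143/(sqrt(88)) = 143/((2*sqrt(22))) = 143*(sqrt(22)/44) = 13*sqrt(22)/4 ≈ 15.244)
B = 10*I*sqrt(5)/3 (B = sqrt(13/9 - 57) = sqrt(-500/9) = 10*I*sqrt(5)/3 ≈ 7.4536*I)
(t + 1/72)*B = (13*sqrt(22)/4 + 1/72)*(10*I*sqrt(5)/3) = (1/72 + 13*sqrt(22)/4)*(10*I*sqrt(5)/3) = 10*I*sqrt(5)*(1/72 + 13*sqrt(22)/4)/3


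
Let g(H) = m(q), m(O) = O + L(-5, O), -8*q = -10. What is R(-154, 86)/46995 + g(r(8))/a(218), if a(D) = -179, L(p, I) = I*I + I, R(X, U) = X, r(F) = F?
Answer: -3495731/134593680 ≈ -0.025972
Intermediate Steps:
q = 5/4 (q = -⅛*(-10) = 5/4 ≈ 1.2500)
L(p, I) = I + I² (L(p, I) = I² + I = I + I²)
m(O) = O + O*(1 + O)
g(H) = 65/16 (g(H) = 5*(2 + 5/4)/4 = (5/4)*(13/4) = 65/16)
R(-154, 86)/46995 + g(r(8))/a(218) = -154/46995 + (65/16)/(-179) = -154*1/46995 + (65/16)*(-1/179) = -154/46995 - 65/2864 = -3495731/134593680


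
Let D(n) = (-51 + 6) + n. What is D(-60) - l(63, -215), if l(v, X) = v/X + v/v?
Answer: -22727/215 ≈ -105.71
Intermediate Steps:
l(v, X) = 1 + v/X (l(v, X) = v/X + 1 = 1 + v/X)
D(n) = -45 + n
D(-60) - l(63, -215) = (-45 - 60) - (-215 + 63)/(-215) = -105 - (-1)*(-152)/215 = -105 - 1*152/215 = -105 - 152/215 = -22727/215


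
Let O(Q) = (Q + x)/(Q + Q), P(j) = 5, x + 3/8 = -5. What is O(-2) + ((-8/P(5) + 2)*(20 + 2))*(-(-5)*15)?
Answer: 21179/32 ≈ 661.84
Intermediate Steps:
x = -43/8 (x = -3/8 - 5 = -43/8 ≈ -5.3750)
O(Q) = (-43/8 + Q)/(2*Q) (O(Q) = (Q - 43/8)/(Q + Q) = (-43/8 + Q)/((2*Q)) = (-43/8 + Q)*(1/(2*Q)) = (-43/8 + Q)/(2*Q))
O(-2) + ((-8/P(5) + 2)*(20 + 2))*(-(-5)*15) = (1/16)*(-43 + 8*(-2))/(-2) + ((-8/5 + 2)*(20 + 2))*(-(-5)*15) = (1/16)*(-½)*(-43 - 16) + ((-8*⅕ + 2)*22)*(-5*(-15)) = (1/16)*(-½)*(-59) + ((-8/5 + 2)*22)*75 = 59/32 + ((⅖)*22)*75 = 59/32 + (44/5)*75 = 59/32 + 660 = 21179/32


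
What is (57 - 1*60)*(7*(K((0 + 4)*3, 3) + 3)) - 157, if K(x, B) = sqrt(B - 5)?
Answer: -220 - 21*I*sqrt(2) ≈ -220.0 - 29.698*I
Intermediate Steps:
K(x, B) = sqrt(-5 + B)
(57 - 1*60)*(7*(K((0 + 4)*3, 3) + 3)) - 157 = (57 - 1*60)*(7*(sqrt(-5 + 3) + 3)) - 157 = (57 - 60)*(7*(sqrt(-2) + 3)) - 157 = -21*(I*sqrt(2) + 3) - 157 = -21*(3 + I*sqrt(2)) - 157 = -3*(21 + 7*I*sqrt(2)) - 157 = (-63 - 21*I*sqrt(2)) - 157 = -220 - 21*I*sqrt(2)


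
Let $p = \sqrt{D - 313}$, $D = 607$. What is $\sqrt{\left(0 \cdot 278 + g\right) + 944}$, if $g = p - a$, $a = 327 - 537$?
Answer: $\sqrt{1154 + 7 \sqrt{6}} \approx 34.222$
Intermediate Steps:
$a = -210$
$p = 7 \sqrt{6}$ ($p = \sqrt{607 - 313} = \sqrt{294} = 7 \sqrt{6} \approx 17.146$)
$g = 210 + 7 \sqrt{6}$ ($g = 7 \sqrt{6} - -210 = 7 \sqrt{6} + 210 = 210 + 7 \sqrt{6} \approx 227.15$)
$\sqrt{\left(0 \cdot 278 + g\right) + 944} = \sqrt{\left(0 \cdot 278 + \left(210 + 7 \sqrt{6}\right)\right) + 944} = \sqrt{\left(0 + \left(210 + 7 \sqrt{6}\right)\right) + 944} = \sqrt{\left(210 + 7 \sqrt{6}\right) + 944} = \sqrt{1154 + 7 \sqrt{6}}$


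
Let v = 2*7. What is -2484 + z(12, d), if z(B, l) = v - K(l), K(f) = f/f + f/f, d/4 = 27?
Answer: -2472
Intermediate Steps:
d = 108 (d = 4*27 = 108)
v = 14
K(f) = 2 (K(f) = 1 + 1 = 2)
z(B, l) = 12 (z(B, l) = 14 - 1*2 = 14 - 2 = 12)
-2484 + z(12, d) = -2484 + 12 = -2472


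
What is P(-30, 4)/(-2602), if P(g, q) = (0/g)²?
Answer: 0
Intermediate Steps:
P(g, q) = 0 (P(g, q) = 0² = 0)
P(-30, 4)/(-2602) = 0/(-2602) = 0*(-1/2602) = 0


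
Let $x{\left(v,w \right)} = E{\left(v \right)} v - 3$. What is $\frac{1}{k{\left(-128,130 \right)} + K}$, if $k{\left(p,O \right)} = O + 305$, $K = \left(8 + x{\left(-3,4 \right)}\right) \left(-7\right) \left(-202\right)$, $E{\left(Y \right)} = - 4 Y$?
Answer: $- \frac{1}{43399} \approx -2.3042 \cdot 10^{-5}$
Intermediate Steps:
$x{\left(v,w \right)} = -3 - 4 v^{2}$ ($x{\left(v,w \right)} = - 4 v v - 3 = - 4 v^{2} - 3 = -3 - 4 v^{2}$)
$K = -43834$ ($K = \left(8 - \left(3 + 4 \left(-3\right)^{2}\right)\right) \left(-7\right) \left(-202\right) = \left(8 - 39\right) \left(-7\right) \left(-202\right) = \left(-31\right) \left(-7\right) \left(-202\right) = 217 \left(-202\right) = -43834$)
$k{\left(p,O \right)} = 305 + O$
$\frac{1}{k{\left(-128,130 \right)} + K} = \frac{1}{\left(305 + 130\right) - 43834} = \frac{1}{435 - 43834} = \frac{1}{-43399} = - \frac{1}{43399}$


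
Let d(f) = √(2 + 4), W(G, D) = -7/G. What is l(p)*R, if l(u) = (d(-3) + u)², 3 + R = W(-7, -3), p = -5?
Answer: -62 + 20*√6 ≈ -13.010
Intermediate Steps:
d(f) = √6
R = -2 (R = -3 - 7/(-7) = -3 - 7*(-⅐) = -3 + 1 = -2)
l(u) = (u + √6)² (l(u) = (√6 + u)² = (u + √6)²)
l(p)*R = (-5 + √6)²*(-2) = -2*(-5 + √6)²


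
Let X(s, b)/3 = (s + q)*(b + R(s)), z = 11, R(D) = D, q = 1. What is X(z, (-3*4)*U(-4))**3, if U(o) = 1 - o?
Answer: -5489031744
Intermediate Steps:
X(s, b) = 3*(1 + s)*(b + s) (X(s, b) = 3*((s + 1)*(b + s)) = 3*((1 + s)*(b + s)) = 3*(1 + s)*(b + s))
X(z, (-3*4)*U(-4))**3 = (3*((-3*4)*(1 - 1*(-4))) + 3*11 + 3*11**2 + 3*((-3*4)*(1 - 1*(-4)))*11)**3 = (3*(-12*(1 + 4)) + 33 + 3*121 + 3*(-12*(1 + 4))*11)**3 = (3*(-12*5) + 33 + 363 + 3*(-12*5)*11)**3 = (3*(-60) + 33 + 363 + 3*(-60)*11)**3 = (-180 + 33 + 363 - 1980)**3 = (-1764)**3 = -5489031744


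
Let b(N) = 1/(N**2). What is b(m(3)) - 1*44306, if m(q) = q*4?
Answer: -6380063/144 ≈ -44306.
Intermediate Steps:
m(q) = 4*q
b(N) = N**(-2)
b(m(3)) - 1*44306 = (4*3)**(-2) - 1*44306 = 12**(-2) - 44306 = 1/144 - 44306 = -6380063/144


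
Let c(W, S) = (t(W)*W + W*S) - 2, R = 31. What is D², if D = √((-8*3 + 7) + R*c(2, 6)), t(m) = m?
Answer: 417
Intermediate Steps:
c(W, S) = -2 + W² + S*W (c(W, S) = (W*W + W*S) - 2 = (W² + S*W) - 2 = -2 + W² + S*W)
D = √417 (D = √((-8*3 + 7) + 31*(-2 + 2² + 6*2)) = √((-24 + 7) + 31*(-2 + 4 + 12)) = √(-17 + 31*14) = √(-17 + 434) = √417 ≈ 20.421)
D² = (√417)² = 417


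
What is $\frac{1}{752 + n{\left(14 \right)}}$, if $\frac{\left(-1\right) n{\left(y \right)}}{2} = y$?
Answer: $\frac{1}{724} \approx 0.0013812$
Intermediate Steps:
$n{\left(y \right)} = - 2 y$
$\frac{1}{752 + n{\left(14 \right)}} = \frac{1}{752 - 28} = \frac{1}{724}$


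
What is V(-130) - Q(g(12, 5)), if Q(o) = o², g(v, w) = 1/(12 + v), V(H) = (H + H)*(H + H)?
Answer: 38937599/576 ≈ 67600.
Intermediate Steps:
V(H) = 4*H² (V(H) = (2*H)*(2*H) = 4*H²)
V(-130) - Q(g(12, 5)) = 4*(-130)² - (1/(12 + 12))² = 4*16900 - (1/24)² = 67600 - (1/24)² = 67600 - 1*1/576 = 67600 - 1/576 = 38937599/576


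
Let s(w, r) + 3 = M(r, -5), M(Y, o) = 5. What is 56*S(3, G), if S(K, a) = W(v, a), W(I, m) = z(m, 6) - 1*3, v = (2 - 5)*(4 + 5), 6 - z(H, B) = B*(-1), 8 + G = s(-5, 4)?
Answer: 504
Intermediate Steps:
s(w, r) = 2 (s(w, r) = -3 + 5 = 2)
G = -6 (G = -8 + 2 = -6)
z(H, B) = 6 + B (z(H, B) = 6 - B*(-1) = 6 - (-1)*B = 6 + B)
v = -27 (v = -3*9 = -27)
W(I, m) = 9 (W(I, m) = (6 + 6) - 1*3 = 12 - 3 = 9)
S(K, a) = 9
56*S(3, G) = 56*9 = 504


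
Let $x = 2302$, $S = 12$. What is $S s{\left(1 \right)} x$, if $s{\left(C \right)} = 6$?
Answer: $165744$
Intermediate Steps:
$S s{\left(1 \right)} x = 12 \cdot 6 \cdot 2302 = 72 \cdot 2302 = 165744$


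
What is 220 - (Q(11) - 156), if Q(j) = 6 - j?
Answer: 381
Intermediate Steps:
220 - (Q(11) - 156) = 220 - ((6 - 1*11) - 156) = 220 - ((6 - 11) - 156) = 220 - (-5 - 156) = 220 - 1*(-161) = 220 + 161 = 381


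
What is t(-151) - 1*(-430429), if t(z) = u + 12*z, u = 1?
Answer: 428618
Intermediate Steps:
t(z) = 1 + 12*z
t(-151) - 1*(-430429) = (1 + 12*(-151)) - 1*(-430429) = (1 - 1812) + 430429 = -1811 + 430429 = 428618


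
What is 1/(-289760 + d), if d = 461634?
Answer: 1/171874 ≈ 5.8182e-6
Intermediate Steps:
1/(-289760 + d) = 1/(-289760 + 461634) = 1/171874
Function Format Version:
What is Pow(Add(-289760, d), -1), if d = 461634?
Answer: Rational(1, 171874) ≈ 5.8182e-6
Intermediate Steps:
Pow(Add(-289760, d), -1) = Pow(Add(-289760, 461634), -1) = Pow(171874, -1) = Rational(1, 171874)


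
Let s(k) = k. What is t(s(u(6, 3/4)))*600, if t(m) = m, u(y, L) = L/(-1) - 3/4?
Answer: -900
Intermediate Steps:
u(y, L) = -3/4 - L (u(y, L) = L*(-1) - 3*1/4 = -L - 3/4 = -3/4 - L)
t(s(u(6, 3/4)))*600 = (-3/4 - 3/4)*600 = -3/2*600 = -900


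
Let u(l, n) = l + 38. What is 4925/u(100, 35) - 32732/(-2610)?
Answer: 2895211/60030 ≈ 48.229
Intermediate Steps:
u(l, n) = 38 + l
4925/u(100, 35) - 32732/(-2610) = 4925/(38 + 100) - 32732/(-2610) = 4925/138 - 32732*(-1/2610) = 4925*(1/138) + 16366/1305 = 4925/138 + 16366/1305 = 2895211/60030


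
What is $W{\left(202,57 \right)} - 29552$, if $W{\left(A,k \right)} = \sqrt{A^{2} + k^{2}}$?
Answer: $-29552 + \sqrt{44053} \approx -29342.0$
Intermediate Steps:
$W{\left(202,57 \right)} - 29552 = \sqrt{202^{2} + 57^{2}} - 29552 = \sqrt{40804 + 3249} - 29552 = \sqrt{44053} - 29552 = -29552 + \sqrt{44053}$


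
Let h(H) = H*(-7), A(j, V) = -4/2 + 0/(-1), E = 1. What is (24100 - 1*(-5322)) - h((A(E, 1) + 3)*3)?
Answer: 29443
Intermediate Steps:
A(j, V) = -2 (A(j, V) = -4*½ + 0*(-1) = -2 + 0 = -2)
h(H) = -7*H
(24100 - 1*(-5322)) - h((A(E, 1) + 3)*3) = (24100 - 1*(-5322)) - (-7)*(-2 + 3)*3 = (24100 + 5322) - (-7)*1*3 = 29422 - (-7)*3 = 29422 - 1*(-21) = 29422 + 21 = 29443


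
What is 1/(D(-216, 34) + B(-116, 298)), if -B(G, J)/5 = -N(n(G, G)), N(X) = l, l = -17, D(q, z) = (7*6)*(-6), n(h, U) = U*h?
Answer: -1/337 ≈ -0.0029674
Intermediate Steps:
D(q, z) = -252 (D(q, z) = 42*(-6) = -252)
N(X) = -17
B(G, J) = -85 (B(G, J) = -(-5)*(-17) = -5*17 = -85)
1/(D(-216, 34) + B(-116, 298)) = 1/(-252 - 85) = 1/(-337) = -1/337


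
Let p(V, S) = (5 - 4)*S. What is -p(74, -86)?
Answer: 86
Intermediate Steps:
p(V, S) = S (p(V, S) = 1*S = S)
-p(74, -86) = -1*(-86) = 86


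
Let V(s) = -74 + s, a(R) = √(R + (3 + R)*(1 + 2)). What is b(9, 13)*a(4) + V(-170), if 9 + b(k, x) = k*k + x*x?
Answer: 961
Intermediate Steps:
b(k, x) = -9 + k² + x² (b(k, x) = -9 + (k*k + x*x) = -9 + (k² + x²) = -9 + k² + x²)
a(R) = √(9 + 4*R) (a(R) = √(R + (3 + R)*3) = √(R + (9 + 3*R)) = √(9 + 4*R))
b(9, 13)*a(4) + V(-170) = (-9 + 9² + 13²)*√(9 + 4*4) + (-74 - 170) = (-9 + 81 + 169)*√(9 + 16) - 244 = 241*√25 - 244 = 241*5 - 244 = 1205 - 244 = 961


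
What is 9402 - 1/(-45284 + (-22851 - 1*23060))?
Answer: 857415391/91195 ≈ 9402.0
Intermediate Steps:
9402 - 1/(-45284 + (-22851 - 1*23060)) = 9402 - 1/(-45284 + (-22851 - 23060)) = 9402 - 1/(-45284 - 45911) = 9402 - 1/(-91195) = 9402 - 1*(-1/91195) = 9402 + 1/91195 = 857415391/91195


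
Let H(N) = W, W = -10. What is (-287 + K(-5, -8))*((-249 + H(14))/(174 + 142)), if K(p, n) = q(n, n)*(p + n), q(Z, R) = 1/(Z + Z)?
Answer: 1185961/5056 ≈ 234.56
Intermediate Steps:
H(N) = -10
q(Z, R) = 1/(2*Z)
K(p, n) = (n + p)/(2*n) (K(p, n) = (1/(2*n))*(p + n) = (1/(2*n))*(n + p) = (n + p)/(2*n))
(-287 + K(-5, -8))*((-249 + H(14))/(174 + 142)) = (-287 + (½)*(-8 - 5)/(-8))*((-249 - 10)/(174 + 142)) = (-287 + (½)*(-⅛)*(-13))*(-259/316) = (-287 + 13/16)*(-259*1/316) = -4579/16*(-259/316) = 1185961/5056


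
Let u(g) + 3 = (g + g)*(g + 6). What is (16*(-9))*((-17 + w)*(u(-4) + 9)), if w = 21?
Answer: 5760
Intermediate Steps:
u(g) = -3 + 2*g*(6 + g) (u(g) = -3 + (g + g)*(g + 6) = -3 + (2*g)*(6 + g) = -3 + 2*g*(6 + g))
(16*(-9))*((-17 + w)*(u(-4) + 9)) = (16*(-9))*((-17 + 21)*((-3 + 2*(-4)² + 12*(-4)) + 9)) = -576*((-3 + 2*16 - 48) + 9) = -576*((-3 + 32 - 48) + 9) = -576*(-19 + 9) = -576*(-10) = -144*(-40) = 5760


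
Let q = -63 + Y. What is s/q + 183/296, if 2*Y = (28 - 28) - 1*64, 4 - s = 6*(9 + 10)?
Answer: 9989/5624 ≈ 1.7761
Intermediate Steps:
s = -110 (s = 4 - 6*(9 + 10) = 4 - 6*19 = 4 - 1*114 = 4 - 114 = -110)
Y = -32 (Y = ((28 - 28) - 1*64)/2 = (0 - 64)/2 = (½)*(-64) = -32)
q = -95 (q = -63 - 32 = -95)
s/q + 183/296 = -110/(-95) + 183/296 = -110*(-1/95) + 183*(1/296) = 22/19 + 183/296 = 9989/5624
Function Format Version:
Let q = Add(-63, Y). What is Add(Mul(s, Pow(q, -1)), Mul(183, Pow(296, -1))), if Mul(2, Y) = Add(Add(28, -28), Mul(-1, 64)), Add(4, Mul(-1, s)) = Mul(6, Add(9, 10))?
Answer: Rational(9989, 5624) ≈ 1.7761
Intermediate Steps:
s = -110 (s = Add(4, Mul(-1, Mul(6, Add(9, 10)))) = Add(4, Mul(-1, Mul(6, 19))) = Add(4, Mul(-1, 114)) = Add(4, -114) = -110)
Y = -32 (Y = Mul(Rational(1, 2), Add(Add(28, -28), Mul(-1, 64))) = Mul(Rational(1, 2), Add(0, -64)) = Mul(Rational(1, 2), -64) = -32)
q = -95 (q = Add(-63, -32) = -95)
Add(Mul(s, Pow(q, -1)), Mul(183, Pow(296, -1))) = Add(Mul(-110, Pow(-95, -1)), Mul(183, Pow(296, -1))) = Add(Mul(-110, Rational(-1, 95)), Mul(183, Rational(1, 296))) = Add(Rational(22, 19), Rational(183, 296)) = Rational(9989, 5624)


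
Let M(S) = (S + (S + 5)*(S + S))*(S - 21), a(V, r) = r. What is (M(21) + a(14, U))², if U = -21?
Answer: 441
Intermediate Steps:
M(S) = (-21 + S)*(S + 2*S*(5 + S)) (M(S) = (S + (5 + S)*(2*S))*(-21 + S) = (S + 2*S*(5 + S))*(-21 + S) = (-21 + S)*(S + 2*S*(5 + S)))
(M(21) + a(14, U))² = (21*(-231 - 31*21 + 2*21²) - 21)² = (21*(-231 - 651 + 2*441) - 21)² = (21*(-231 - 651 + 882) - 21)² = (21*0 - 21)² = (0 - 21)² = (-21)² = 441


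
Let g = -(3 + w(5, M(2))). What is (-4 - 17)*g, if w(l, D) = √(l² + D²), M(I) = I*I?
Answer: 63 + 21*√41 ≈ 197.47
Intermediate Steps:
M(I) = I²
w(l, D) = √(D² + l²)
g = -3 - √41 (g = -(3 + √((2²)² + 5²)) = -(3 + √(4² + 25)) = -(3 + √(16 + 25)) = -(3 + √41) = -3 - √41 ≈ -9.4031)
(-4 - 17)*g = (-4 - 17)*(-3 - √41) = -21*(-3 - √41) = 63 + 21*√41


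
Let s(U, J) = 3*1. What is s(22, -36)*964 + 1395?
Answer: 4287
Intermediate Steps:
s(U, J) = 3
s(22, -36)*964 + 1395 = 3*964 + 1395 = 2892 + 1395 = 4287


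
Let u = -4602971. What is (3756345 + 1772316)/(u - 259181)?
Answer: -5528661/4862152 ≈ -1.1371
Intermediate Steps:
(3756345 + 1772316)/(u - 259181) = (3756345 + 1772316)/(-4602971 - 259181) = 5528661/(-4862152) = 5528661*(-1/4862152) = -5528661/4862152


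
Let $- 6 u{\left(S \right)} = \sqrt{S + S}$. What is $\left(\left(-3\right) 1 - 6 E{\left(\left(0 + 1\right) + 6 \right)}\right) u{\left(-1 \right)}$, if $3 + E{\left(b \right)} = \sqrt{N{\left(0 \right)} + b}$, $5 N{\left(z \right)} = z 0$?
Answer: $i \sqrt{2} \left(- \frac{5}{2} + \sqrt{7}\right) \approx 0.20612 i$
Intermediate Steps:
$u{\left(S \right)} = - \frac{\sqrt{2} \sqrt{S}}{6}$ ($u{\left(S \right)} = - \frac{\sqrt{S + S}}{6} = - \frac{\sqrt{2 S}}{6} = - \frac{\sqrt{2} \sqrt{S}}{6}$)
$N{\left(z \right)} = 0$ ($N{\left(z \right)} = \frac{z 0}{5} = \frac{1}{5} \cdot 0 = 0$)
$E{\left(b \right)} = -3 + \sqrt{b}$ ($E{\left(b \right)} = -3 + \sqrt{0 + b} = -3 + \sqrt{b}$)
$\left(\left(-3\right) 1 - 6 E{\left(\left(0 + 1\right) + 6 \right)}\right) u{\left(-1 \right)} = \left(\left(-3\right) 1 - 6 \left(-3 + \sqrt{\left(0 + 1\right) + 6}\right)\right) \left(- \frac{\sqrt{2} \sqrt{-1}}{6}\right) = \left(-3 - 6 \left(-3 + \sqrt{1 + 6}\right)\right) \left(- \frac{\sqrt{2} i}{6}\right) = \left(-3 - 6 \left(-3 + \sqrt{7}\right)\right) \left(- \frac{i \sqrt{2}}{6}\right) = \left(-3 - \left(-18 + 6 \sqrt{7}\right)\right) \left(- \frac{i \sqrt{2}}{6}\right) = \left(-3 + \left(18 - 6 \sqrt{7}\right)\right) \left(- \frac{i \sqrt{2}}{6}\right) = \left(15 - 6 \sqrt{7}\right) \left(- \frac{i \sqrt{2}}{6}\right) = - \frac{i \sqrt{2} \left(15 - 6 \sqrt{7}\right)}{6}$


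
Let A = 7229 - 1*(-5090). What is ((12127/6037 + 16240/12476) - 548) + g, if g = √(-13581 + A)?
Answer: -10256178511/18829403 + I*√1262 ≈ -544.69 + 35.525*I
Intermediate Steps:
A = 12319 (A = 7229 + 5090 = 12319)
g = I*√1262 (g = √(-13581 + 12319) = √(-1262) = I*√1262 ≈ 35.525*I)
((12127/6037 + 16240/12476) - 548) + g = ((12127/6037 + 16240/12476) - 548) + I*√1262 = ((12127*(1/6037) + 16240*(1/12476)) - 548) + I*√1262 = ((12127/6037 + 4060/3119) - 548) + I*√1262 = (62334333/18829403 - 548) + I*√1262 = -10256178511/18829403 + I*√1262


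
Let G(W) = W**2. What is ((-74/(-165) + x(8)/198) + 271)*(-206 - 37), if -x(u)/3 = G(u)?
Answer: -3614949/55 ≈ -65726.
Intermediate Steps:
x(u) = -3*u**2
((-74/(-165) + x(8)/198) + 271)*(-206 - 37) = ((-74/(-165) - 3*8**2/198) + 271)*(-206 - 37) = ((-74*(-1/165) - 3*64*(1/198)) + 271)*(-243) = ((74/165 - 192*1/198) + 271)*(-243) = ((74/165 - 32/33) + 271)*(-243) = (-86/165 + 271)*(-243) = (44629/165)*(-243) = -3614949/55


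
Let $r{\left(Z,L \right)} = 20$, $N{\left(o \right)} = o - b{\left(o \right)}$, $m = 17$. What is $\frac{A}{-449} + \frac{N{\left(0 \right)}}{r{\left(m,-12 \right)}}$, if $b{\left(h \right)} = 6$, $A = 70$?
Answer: $- \frac{2047}{4490} \approx -0.4559$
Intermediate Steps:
$N{\left(o \right)} = -6 + o$ ($N{\left(o \right)} = o - 6 = -6 + o$)
$\frac{A}{-449} + \frac{N{\left(0 \right)}}{r{\left(m,-12 \right)}} = \frac{70}{-449} + \frac{-6 + 0}{20} = 70 \left(- \frac{1}{449}\right) - \frac{3}{10} = - \frac{70}{449} - \frac{3}{10} = - \frac{2047}{4490}$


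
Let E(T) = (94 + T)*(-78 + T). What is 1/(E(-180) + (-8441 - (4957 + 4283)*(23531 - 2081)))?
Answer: -1/198184253 ≈ -5.0458e-9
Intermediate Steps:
E(T) = (-78 + T)*(94 + T)
1/(E(-180) + (-8441 - (4957 + 4283)*(23531 - 2081))) = 1/((-7332 + (-180)² + 16*(-180)) + (-8441 - (4957 + 4283)*(23531 - 2081))) = 1/((-7332 + 32400 - 2880) + (-8441 - 9240*21450)) = 1/(22188 + (-8441 - 1*198198000)) = 1/(22188 + (-8441 - 198198000)) = 1/(22188 - 198206441) = 1/(-198184253) = -1/198184253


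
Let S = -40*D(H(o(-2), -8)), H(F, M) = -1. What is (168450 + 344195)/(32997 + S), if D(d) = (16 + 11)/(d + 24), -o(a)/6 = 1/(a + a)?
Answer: 11790835/757851 ≈ 15.558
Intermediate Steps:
o(a) = -3/a (o(a) = -6/(a + a) = -6*1/(2*a) = -3/a)
D(d) = 27/(24 + d)
S = -1080/23 (S = -1080/(24 - 1) = -1080/23 ≈ -46.957)
(168450 + 344195)/(32997 + S) = (168450 + 344195)/(32997 - 1080/23) = 512645/(757851/23) = 512645*(23/757851) = 11790835/757851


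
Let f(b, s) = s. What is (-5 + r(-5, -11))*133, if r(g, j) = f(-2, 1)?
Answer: -532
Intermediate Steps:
r(g, j) = 1
(-5 + r(-5, -11))*133 = (-5 + 1)*133 = -4*133 = -532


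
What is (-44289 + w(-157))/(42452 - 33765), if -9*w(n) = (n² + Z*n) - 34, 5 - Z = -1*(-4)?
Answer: -60437/11169 ≈ -5.4111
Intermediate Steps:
Z = 1 (Z = 5 - (-1)*(-4) = 5 - 1*4 = 5 - 4 = 1)
w(n) = 34/9 - n/9 - n²/9 (w(n) = -((n² + 1*n) - 34)/9 = -((n² + n) - 34)/9 = -((n + n²) - 34)/9 = -(-34 + n + n²)/9 = 34/9 - n/9 - n²/9)
(-44289 + w(-157))/(42452 - 33765) = (-44289 + (34/9 - ⅑*(-157) - ⅑*(-157)²))/(42452 - 33765) = (-44289 + (34/9 + 157/9 - ⅑*24649))/8687 = (-44289 + (34/9 + 157/9 - 24649/9))*(1/8687) = (-44289 - 24458/9)*(1/8687) = -423059/9*1/8687 = -60437/11169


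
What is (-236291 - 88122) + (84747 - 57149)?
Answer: -296815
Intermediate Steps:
(-236291 - 88122) + (84747 - 57149) = -324413 + 27598 = -296815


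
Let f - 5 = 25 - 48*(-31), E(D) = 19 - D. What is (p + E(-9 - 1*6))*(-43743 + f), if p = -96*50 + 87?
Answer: 197570775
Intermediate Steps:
p = -4713 (p = -4800 + 87 = -4713)
f = 1518 (f = 5 + (25 - 48*(-31)) = 5 + (25 + 1488) = 5 + 1513 = 1518)
(p + E(-9 - 1*6))*(-43743 + f) = (-4713 + (19 - (-9 - 1*6)))*(-43743 + 1518) = (-4713 + (19 - (-9 - 6)))*(-42225) = (-4713 + (19 - 1*(-15)))*(-42225) = (-4713 + (19 + 15))*(-42225) = (-4713 + 34)*(-42225) = -4679*(-42225) = 197570775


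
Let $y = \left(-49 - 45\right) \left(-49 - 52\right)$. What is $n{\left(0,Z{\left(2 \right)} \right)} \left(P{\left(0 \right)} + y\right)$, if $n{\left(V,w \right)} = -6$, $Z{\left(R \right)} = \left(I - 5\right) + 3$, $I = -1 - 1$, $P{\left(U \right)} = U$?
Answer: $-56964$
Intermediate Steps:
$I = -2$
$Z{\left(R \right)} = -4$ ($Z{\left(R \right)} = \left(-2 - 5\right) + 3 = -7 + 3 = -4$)
$y = 9494$ ($y = \left(-94\right) \left(-101\right) = 9494$)
$n{\left(0,Z{\left(2 \right)} \right)} \left(P{\left(0 \right)} + y\right) = - 6 \left(0 + 9494\right) = \left(-6\right) 9494 = -56964$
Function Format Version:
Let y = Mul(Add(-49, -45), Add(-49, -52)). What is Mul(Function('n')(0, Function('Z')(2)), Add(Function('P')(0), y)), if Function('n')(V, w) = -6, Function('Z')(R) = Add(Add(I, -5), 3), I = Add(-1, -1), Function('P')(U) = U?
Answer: -56964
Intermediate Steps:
I = -2
Function('Z')(R) = -4 (Function('Z')(R) = Add(Add(-2, -5), 3) = Add(-7, 3) = -4)
y = 9494 (y = Mul(-94, -101) = 9494)
Mul(Function('n')(0, Function('Z')(2)), Add(Function('P')(0), y)) = Mul(-6, Add(0, 9494)) = Mul(-6, 9494) = -56964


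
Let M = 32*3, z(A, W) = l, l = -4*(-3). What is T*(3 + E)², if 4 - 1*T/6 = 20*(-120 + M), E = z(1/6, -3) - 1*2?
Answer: 490776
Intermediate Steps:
l = 12
z(A, W) = 12
E = 10 (E = 12 - 1*2 = 12 - 2 = 10)
M = 96
T = 2904 (T = 24 - 120*(-120 + 96) = 24 - 120*(-24) = 24 - 6*(-480) = 24 + 2880 = 2904)
T*(3 + E)² = 2904*(3 + 10)² = 2904*13² = 2904*169 = 490776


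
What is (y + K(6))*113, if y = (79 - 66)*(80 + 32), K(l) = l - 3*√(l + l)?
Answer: 165206 - 678*√3 ≈ 1.6403e+5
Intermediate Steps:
K(l) = l - 3*√2*√l
y = 1456 (y = 13*112 = 1456)
(y + K(6))*113 = (1456 + (6 - 3*√2*√6))*113 = (1456 + (6 - 6*√3))*113 = (1462 - 6*√3)*113 = 165206 - 678*√3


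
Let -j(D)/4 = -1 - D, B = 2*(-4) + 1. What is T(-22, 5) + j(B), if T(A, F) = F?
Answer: -19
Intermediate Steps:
B = -7 (B = -8 + 1 = -7)
j(D) = 4 + 4*D (j(D) = -4*(-1 - D) = 4 + 4*D)
T(-22, 5) + j(B) = 5 + (4 + 4*(-7)) = 5 + (4 - 28) = 5 - 24 = -19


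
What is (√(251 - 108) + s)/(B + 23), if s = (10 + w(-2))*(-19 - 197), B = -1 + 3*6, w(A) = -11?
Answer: 27/5 + √143/40 ≈ 5.6990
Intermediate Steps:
B = 17 (B = -1 + 18 = 17)
s = 216 (s = (10 - 11)*(-19 - 197) = -1*(-216) = 216)
(√(251 - 108) + s)/(B + 23) = (√(251 - 108) + 216)/(17 + 23) = (√143 + 216)/40 = (216 + √143)*(1/40) = 27/5 + √143/40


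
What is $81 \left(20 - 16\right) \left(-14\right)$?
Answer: $-4536$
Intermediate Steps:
$81 \left(20 - 16\right) \left(-14\right) = 81 \cdot 4 \left(-14\right) = 324 \left(-14\right) = -4536$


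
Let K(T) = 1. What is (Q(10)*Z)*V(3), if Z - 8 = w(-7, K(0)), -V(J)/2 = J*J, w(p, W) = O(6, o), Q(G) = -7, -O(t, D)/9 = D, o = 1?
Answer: -126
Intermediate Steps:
O(t, D) = -9*D
w(p, W) = -9 (w(p, W) = -9*1 = -9)
V(J) = -2*J**2 (V(J) = -2*J*J = -2*J**2)
Z = -1 (Z = 8 - 9 = -1)
(Q(10)*Z)*V(3) = (-7*(-1))*(-2*3**2) = 7*(-2*9) = 7*(-18) = -126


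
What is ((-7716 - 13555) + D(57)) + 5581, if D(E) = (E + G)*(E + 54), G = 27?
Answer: -6366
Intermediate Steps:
D(E) = (27 + E)*(54 + E) (D(E) = (E + 27)*(E + 54) = (27 + E)*(54 + E))
((-7716 - 13555) + D(57)) + 5581 = ((-7716 - 13555) + (1458 + 57² + 81*57)) + 5581 = (-21271 + (1458 + 3249 + 4617)) + 5581 = (-21271 + 9324) + 5581 = -11947 + 5581 = -6366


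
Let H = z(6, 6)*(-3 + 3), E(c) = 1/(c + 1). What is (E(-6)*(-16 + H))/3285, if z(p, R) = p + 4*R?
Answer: 16/16425 ≈ 0.00097412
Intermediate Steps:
E(c) = 1/(1 + c)
H = 0 (H = (6 + 4*6)*(-3 + 3) = (6 + 24)*0 = 30*0 = 0)
(E(-6)*(-16 + H))/3285 = ((-16 + 0)/(1 - 6))/3285 = (-16/(-5))*(1/3285) = -1/5*(-16)*(1/3285) = (16/5)*(1/3285) = 16/16425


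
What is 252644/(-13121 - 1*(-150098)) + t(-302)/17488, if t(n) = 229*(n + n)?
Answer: -3631968115/598863444 ≈ -6.0648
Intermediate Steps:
t(n) = 458*n (t(n) = 229*(2*n) = 458*n)
252644/(-13121 - 1*(-150098)) + t(-302)/17488 = 252644/(-13121 - 1*(-150098)) + (458*(-302))/17488 = 252644/(-13121 + 150098) - 138316*1/17488 = 252644/136977 - 34579/4372 = -3631968115/598863444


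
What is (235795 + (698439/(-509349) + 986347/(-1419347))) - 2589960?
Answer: -567309514235170477/240980991701 ≈ -2.3542e+6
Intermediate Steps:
(235795 + (698439/(-509349) + 986347/(-1419347))) - 2589960 = (235795 + (698439*(-1/509349) + 986347*(-1/1419347))) - 2589960 = (235795 + (-232813/169783 - 986347/1419347)) - 2589960 = (235795 - 497907385812/240980991701) - 2589960 = 56821615030751483/240980991701 - 2589960 = -567309514235170477/240980991701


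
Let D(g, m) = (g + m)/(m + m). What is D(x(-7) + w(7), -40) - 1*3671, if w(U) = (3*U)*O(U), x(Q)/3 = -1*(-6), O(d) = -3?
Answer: -58719/16 ≈ -3669.9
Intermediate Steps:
x(Q) = 18 (x(Q) = 3*(-1*(-6)) = 3*6 = 18)
w(U) = -9*U (w(U) = (3*U)*(-3) = -9*U)
D(g, m) = (g + m)/(2*m) (D(g, m) = (g + m)/((2*m)) = (g + m)*(1/(2*m)) = (g + m)/(2*m))
D(x(-7) + w(7), -40) - 1*3671 = (1/2)*((18 - 9*7) - 40)/(-40) - 1*3671 = (1/2)*(-1/40)*((18 - 63) - 40) - 3671 = (1/2)*(-1/40)*(-45 - 40) - 3671 = (1/2)*(-1/40)*(-85) - 3671 = 17/16 - 3671 = -58719/16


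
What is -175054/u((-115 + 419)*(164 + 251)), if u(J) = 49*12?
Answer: -87527/294 ≈ -297.71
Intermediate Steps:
u(J) = 588
-175054/u((-115 + 419)*(164 + 251)) = -175054/588 = -175054*1/588 = -87527/294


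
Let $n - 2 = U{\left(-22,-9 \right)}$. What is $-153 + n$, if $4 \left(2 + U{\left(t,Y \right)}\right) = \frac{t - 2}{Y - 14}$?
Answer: $- \frac{3513}{23} \approx -152.74$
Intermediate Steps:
$U{\left(t,Y \right)} = -2 + \frac{-2 + t}{4 \left(-14 + Y\right)}$ ($U{\left(t,Y \right)} = -2 + \frac{\left(t - 2\right) \frac{1}{Y - 14}}{4} = -2 + \frac{\left(-2 + t\right) \frac{1}{Y - 14}}{4} = -2 + \frac{\left(-2 + t\right) \frac{1}{-14 + Y}}{4} = -2 + \frac{\frac{1}{-14 + Y} \left(-2 + t\right)}{4} = -2 + \frac{-2 + t}{4 \left(-14 + Y\right)}$)
$n = \frac{6}{23}$ ($n = 2 + \frac{110 - 22 - -72}{4 \left(-14 - 9\right)} = 2 + \frac{110 - 22 + 72}{4 \left(-23\right)} = 2 + \frac{1}{4} \left(- \frac{1}{23}\right) 160 = 2 - \frac{40}{23} = \frac{6}{23} \approx 0.26087$)
$-153 + n = -153 + \frac{6}{23} = - \frac{3513}{23}$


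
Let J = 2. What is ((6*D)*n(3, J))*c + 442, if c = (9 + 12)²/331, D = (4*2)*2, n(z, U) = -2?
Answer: 61630/331 ≈ 186.19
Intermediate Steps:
D = 16 (D = 8*2 = 16)
c = 441/331 (c = 21²*(1/331) = 441*(1/331) = 441/331 ≈ 1.3323)
((6*D)*n(3, J))*c + 442 = ((6*16)*(-2))*(441/331) + 442 = (96*(-2))*(441/331) + 442 = -192*441/331 + 442 = -84672/331 + 442 = 61630/331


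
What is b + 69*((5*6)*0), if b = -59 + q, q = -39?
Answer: -98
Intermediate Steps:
b = -98 (b = -59 - 39 = -98)
b + 69*((5*6)*0) = -98 + 69*((5*6)*0) = -98 + 69*(30*0) = -98 + 69*0 = -98 + 0 = -98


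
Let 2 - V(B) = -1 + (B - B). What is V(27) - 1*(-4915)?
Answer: 4918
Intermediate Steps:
V(B) = 3 (V(B) = 2 - (-1 + (B - B)) = 2 - (-1 + 0) = 2 - 1*(-1) = 2 + 1 = 3)
V(27) - 1*(-4915) = 3 - 1*(-4915) = 3 + 4915 = 4918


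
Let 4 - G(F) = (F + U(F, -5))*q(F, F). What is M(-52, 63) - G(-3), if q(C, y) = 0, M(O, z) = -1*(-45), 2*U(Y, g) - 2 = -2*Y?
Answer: 41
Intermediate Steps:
U(Y, g) = 1 - Y (U(Y, g) = 1 + (-2*Y)/2 = 1 - Y)
M(O, z) = 45
G(F) = 4 (G(F) = 4 - (F + (1 - F))*0 = 4 - 0 = 4 - 1*0 = 4 + 0 = 4)
M(-52, 63) - G(-3) = 45 - 1*4 = 45 - 4 = 41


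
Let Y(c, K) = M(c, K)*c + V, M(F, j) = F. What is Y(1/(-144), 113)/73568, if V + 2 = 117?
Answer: 2384641/1525506048 ≈ 0.0015632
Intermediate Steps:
V = 115 (V = -2 + 117 = 115)
Y(c, K) = 115 + c² (Y(c, K) = c*c + 115 = c² + 115 = 115 + c²)
Y(1/(-144), 113)/73568 = (115 + (1/(-144))²)/73568 = (115 + (-1/144)²)*(1/73568) = (115 + 1/20736)*(1/73568) = (2384641/20736)*(1/73568) = 2384641/1525506048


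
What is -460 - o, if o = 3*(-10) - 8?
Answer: -422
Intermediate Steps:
o = -38 (o = -30 - 8 = -38)
-460 - o = -460 - 1*(-38) = -460 + 38 = -422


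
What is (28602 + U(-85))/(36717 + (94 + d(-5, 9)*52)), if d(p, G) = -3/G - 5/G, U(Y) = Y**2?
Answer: 322443/330883 ≈ 0.97449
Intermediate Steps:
d(p, G) = -8/G
(28602 + U(-85))/(36717 + (94 + d(-5, 9)*52)) = (28602 + (-85)**2)/(36717 + (94 - 8/9*52)) = (28602 + 7225)/(36717 + (94 - 8*1/9*52)) = 35827/(36717 + (94 - 8/9*52)) = 35827/(36717 + (94 - 416/9)) = 35827/(36717 + 430/9) = 35827/(330883/9) = 35827*(9/330883) = 322443/330883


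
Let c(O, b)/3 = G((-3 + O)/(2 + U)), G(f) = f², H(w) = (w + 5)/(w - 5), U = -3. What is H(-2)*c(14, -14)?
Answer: -1089/7 ≈ -155.57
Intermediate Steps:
H(w) = (5 + w)/(-5 + w)
c(O, b) = 3*(3 - O)² (c(O, b) = 3*((-3 + O)/(2 - 3))² = 3*((-3 + O)/(-1))² = 3*((-3 + O)*(-1))² = 3*(3 - O)²)
H(-2)*c(14, -14) = ((5 - 2)/(-5 - 2))*(3*(3 - 1*14)²) = (3/(-7))*(3*(3 - 14)²) = (-⅐*3)*(3*(-11)²) = -9*121/7 = -3/7*363 = -1089/7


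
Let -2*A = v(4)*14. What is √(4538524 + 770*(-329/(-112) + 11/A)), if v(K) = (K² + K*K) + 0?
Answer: 3*√8072441/4 ≈ 2130.9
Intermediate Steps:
v(K) = 2*K² (v(K) = (K² + K²) + 0 = 2*K² + 0 = 2*K²)
A = -224 (A = -2*4²*14/2 = -2*16*14/2 = -16*14 = -½*448 = -224)
√(4538524 + 770*(-329/(-112) + 11/A)) = √(4538524 + 770*(-329/(-112) + 11/(-224))) = √(4538524 + 770*(-329*(-1/112) + 11*(-1/224))) = √(4538524 + 770*(47/16 - 11/224)) = √(4538524 + 770*(647/224)) = √(4538524 + 35585/16) = √(72651969/16) = 3*√8072441/4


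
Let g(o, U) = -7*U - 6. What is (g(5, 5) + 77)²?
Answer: 1296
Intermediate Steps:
g(o, U) = -6 - 7*U
(g(5, 5) + 77)² = ((-6 - 7*5) + 77)² = ((-6 - 35) + 77)² = (-41 + 77)² = 36² = 1296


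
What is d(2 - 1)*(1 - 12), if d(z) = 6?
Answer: -66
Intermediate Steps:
d(2 - 1)*(1 - 12) = 6*(1 - 12) = 6*(-11) = -66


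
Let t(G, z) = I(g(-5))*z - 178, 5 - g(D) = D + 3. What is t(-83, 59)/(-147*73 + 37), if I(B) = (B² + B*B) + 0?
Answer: -2802/5347 ≈ -0.52403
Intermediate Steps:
g(D) = 2 - D (g(D) = 5 - (D + 3) = 5 - (3 + D) = 5 + (-3 - D) = 2 - D)
I(B) = 2*B² (I(B) = (B² + B²) + 0 = 2*B² + 0 = 2*B²)
t(G, z) = -178 + 98*z (t(G, z) = (2*(2 - 1*(-5))²)*z - 178 = (2*(2 + 5)²)*z - 178 = (2*7²)*z - 178 = (2*49)*z - 178 = 98*z - 178 = -178 + 98*z)
t(-83, 59)/(-147*73 + 37) = (-178 + 98*59)/(-147*73 + 37) = (-178 + 5782)/(-10731 + 37) = 5604/(-10694) = 5604*(-1/10694) = -2802/5347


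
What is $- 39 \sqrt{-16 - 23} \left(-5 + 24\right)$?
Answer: $- 741 i \sqrt{39} \approx - 4627.5 i$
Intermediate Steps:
$- 39 \sqrt{-16 - 23} \left(-5 + 24\right) = - 39 \sqrt{-39} \cdot 19 = - 39 i \sqrt{39} \cdot 19 = - 741 i \sqrt{39}$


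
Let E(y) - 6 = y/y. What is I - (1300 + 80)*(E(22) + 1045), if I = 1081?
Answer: -1450679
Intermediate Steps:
E(y) = 7 (E(y) = 6 + y/y = 6 + 1 = 7)
I - (1300 + 80)*(E(22) + 1045) = 1081 - (1300 + 80)*(7 + 1045) = 1081 - 1380*1052 = 1081 - 1*1451760 = 1081 - 1451760 = -1450679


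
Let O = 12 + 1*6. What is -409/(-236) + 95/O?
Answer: 14891/2124 ≈ 7.0108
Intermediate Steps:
O = 18 (O = 12 + 6 = 18)
-409/(-236) + 95/O = -409/(-236) + 95/18 = -409*(-1/236) + 95*(1/18) = 409/236 + 95/18 = 14891/2124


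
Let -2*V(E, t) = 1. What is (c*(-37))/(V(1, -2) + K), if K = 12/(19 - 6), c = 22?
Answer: -1924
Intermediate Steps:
V(E, t) = -½ (V(E, t) = -½*1 = -½)
K = 12/13 ≈ 0.92308
(c*(-37))/(V(1, -2) + K) = (22*(-37))/(-½ + 12/13) = -814/11/26 = -814*26/11 = -1924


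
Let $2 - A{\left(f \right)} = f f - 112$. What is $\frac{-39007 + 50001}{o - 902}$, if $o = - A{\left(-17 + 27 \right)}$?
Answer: $- \frac{5497}{458} \approx -12.002$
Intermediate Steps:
$A{\left(f \right)} = 114 - f^{2}$ ($A{\left(f \right)} = 2 - \left(f f - 112\right) = 2 - \left(f^{2} - 112\right) = 2 - \left(-112 + f^{2}\right) = 114 - f^{2}$)
$o = -14$ ($o = - (114 - \left(-17 + 27\right)^{2}) = - (114 - 10^{2}) = - (114 - 100) = \left(-1\right) 14 = -14$)
$\frac{-39007 + 50001}{o - 902} = \frac{-39007 + 50001}{-14 - 902} = \frac{10994}{-916} = 10994 \left(- \frac{1}{916}\right) = - \frac{5497}{458}$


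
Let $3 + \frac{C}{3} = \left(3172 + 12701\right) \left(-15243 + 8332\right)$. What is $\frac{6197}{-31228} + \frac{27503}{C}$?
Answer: $- \frac{1020130035265}{5138488049652} \approx -0.19853$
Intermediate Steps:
$C = -329094918$ ($C = -9 + 3 \left(3172 + 12701\right) \left(-15243 + 8332\right) = -9 + 3 \cdot 15873 \left(-6911\right) = -9 + 3 \left(-109698303\right) = -9 - 329094909 = -329094918$)
$\frac{6197}{-31228} + \frac{27503}{C} = \frac{6197}{-31228} + \frac{27503}{-329094918} = 6197 \left(- \frac{1}{31228}\right) + 27503 \left(- \frac{1}{329094918}\right) = - \frac{6197}{31228} - \frac{27503}{329094918} = - \frac{1020130035265}{5138488049652}$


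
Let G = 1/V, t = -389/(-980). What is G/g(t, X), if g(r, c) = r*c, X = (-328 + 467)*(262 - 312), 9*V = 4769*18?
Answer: -49/1289322995 ≈ -3.8004e-8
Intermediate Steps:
t = 389/980 (t = -389*(-1/980) = 389/980 ≈ 0.39694)
V = 9538 (V = (4769*18)/9 = (⅑)*85842 = 9538)
X = -6950 (X = 139*(-50) = -6950)
g(r, c) = c*r
G = 1/9538 ≈ 0.00010484
G/g(t, X) = 1/(9538*((-6950*389/980))) = 1/(9538*(-270355/98)) = (1/9538)*(-98/270355) = -49/1289322995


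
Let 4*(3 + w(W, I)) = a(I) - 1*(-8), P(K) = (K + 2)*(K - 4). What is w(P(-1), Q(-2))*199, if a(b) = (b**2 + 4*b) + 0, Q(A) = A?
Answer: -398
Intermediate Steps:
P(K) = (-4 + K)*(2 + K) (P(K) = (2 + K)*(-4 + K) = (-4 + K)*(2 + K))
a(b) = b**2 + 4*b
w(W, I) = -1 + I*(4 + I)/4 (w(W, I) = -3 + (I*(4 + I) - 1*(-8))/4 = -3 + (I*(4 + I) + 8)/4 = -3 + (8 + I*(4 + I))/4 = -3 + (2 + I*(4 + I)/4) = -1 + I*(4 + I)/4)
w(P(-1), Q(-2))*199 = (-1 + (1/4)*(-2)*(4 - 2))*199 = (-1 + (1/4)*(-2)*2)*199 = (-1 - 1)*199 = -2*199 = -398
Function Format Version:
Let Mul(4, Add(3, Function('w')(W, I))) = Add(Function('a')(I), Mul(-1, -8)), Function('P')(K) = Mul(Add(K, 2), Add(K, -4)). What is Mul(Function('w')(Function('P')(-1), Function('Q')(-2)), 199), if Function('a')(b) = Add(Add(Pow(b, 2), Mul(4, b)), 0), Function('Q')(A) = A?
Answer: -398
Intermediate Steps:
Function('P')(K) = Mul(Add(-4, K), Add(2, K)) (Function('P')(K) = Mul(Add(2, K), Add(-4, K)) = Mul(Add(-4, K), Add(2, K)))
Function('a')(b) = Add(Pow(b, 2), Mul(4, b))
Function('w')(W, I) = Add(-1, Mul(Rational(1, 4), I, Add(4, I))) (Function('w')(W, I) = Add(-3, Mul(Rational(1, 4), Add(Mul(I, Add(4, I)), Mul(-1, -8)))) = Add(-3, Mul(Rational(1, 4), Add(Mul(I, Add(4, I)), 8))) = Add(-3, Mul(Rational(1, 4), Add(8, Mul(I, Add(4, I))))) = Add(-3, Add(2, Mul(Rational(1, 4), I, Add(4, I)))) = Add(-1, Mul(Rational(1, 4), I, Add(4, I))))
Mul(Function('w')(Function('P')(-1), Function('Q')(-2)), 199) = Mul(Add(-1, Mul(Rational(1, 4), -2, Add(4, -2))), 199) = Mul(Add(-1, Mul(Rational(1, 4), -2, 2)), 199) = Mul(Add(-1, -1), 199) = Mul(-2, 199) = -398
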